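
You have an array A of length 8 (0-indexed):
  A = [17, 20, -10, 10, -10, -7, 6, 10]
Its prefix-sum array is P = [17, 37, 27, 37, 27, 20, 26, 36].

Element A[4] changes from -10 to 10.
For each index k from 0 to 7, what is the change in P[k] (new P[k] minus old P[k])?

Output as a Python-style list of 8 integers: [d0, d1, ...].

Element change: A[4] -10 -> 10, delta = 20
For k < 4: P[k] unchanged, delta_P[k] = 0
For k >= 4: P[k] shifts by exactly 20
Delta array: [0, 0, 0, 0, 20, 20, 20, 20]

Answer: [0, 0, 0, 0, 20, 20, 20, 20]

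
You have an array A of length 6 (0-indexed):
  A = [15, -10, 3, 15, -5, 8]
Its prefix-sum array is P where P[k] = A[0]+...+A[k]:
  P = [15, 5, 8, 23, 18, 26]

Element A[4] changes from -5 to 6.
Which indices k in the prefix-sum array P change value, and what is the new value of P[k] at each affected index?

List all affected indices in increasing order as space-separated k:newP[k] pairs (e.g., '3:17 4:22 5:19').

P[k] = A[0] + ... + A[k]
P[k] includes A[4] iff k >= 4
Affected indices: 4, 5, ..., 5; delta = 11
  P[4]: 18 + 11 = 29
  P[5]: 26 + 11 = 37

Answer: 4:29 5:37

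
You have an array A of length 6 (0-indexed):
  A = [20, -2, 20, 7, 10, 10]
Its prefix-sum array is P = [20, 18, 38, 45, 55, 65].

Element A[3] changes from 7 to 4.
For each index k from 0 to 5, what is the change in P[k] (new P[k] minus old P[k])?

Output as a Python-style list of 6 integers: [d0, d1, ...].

Element change: A[3] 7 -> 4, delta = -3
For k < 3: P[k] unchanged, delta_P[k] = 0
For k >= 3: P[k] shifts by exactly -3
Delta array: [0, 0, 0, -3, -3, -3]

Answer: [0, 0, 0, -3, -3, -3]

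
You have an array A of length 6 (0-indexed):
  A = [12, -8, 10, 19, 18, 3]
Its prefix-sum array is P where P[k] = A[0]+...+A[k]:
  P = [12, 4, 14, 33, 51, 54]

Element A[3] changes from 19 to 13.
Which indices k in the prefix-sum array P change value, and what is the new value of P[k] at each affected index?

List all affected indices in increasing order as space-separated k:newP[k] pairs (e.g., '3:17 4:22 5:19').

Answer: 3:27 4:45 5:48

Derivation:
P[k] = A[0] + ... + A[k]
P[k] includes A[3] iff k >= 3
Affected indices: 3, 4, ..., 5; delta = -6
  P[3]: 33 + -6 = 27
  P[4]: 51 + -6 = 45
  P[5]: 54 + -6 = 48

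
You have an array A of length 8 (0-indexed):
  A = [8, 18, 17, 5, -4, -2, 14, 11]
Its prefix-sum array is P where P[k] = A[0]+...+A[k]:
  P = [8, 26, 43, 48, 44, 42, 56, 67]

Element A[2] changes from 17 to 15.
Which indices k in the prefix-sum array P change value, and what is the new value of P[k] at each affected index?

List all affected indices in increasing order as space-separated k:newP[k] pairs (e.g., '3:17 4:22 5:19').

P[k] = A[0] + ... + A[k]
P[k] includes A[2] iff k >= 2
Affected indices: 2, 3, ..., 7; delta = -2
  P[2]: 43 + -2 = 41
  P[3]: 48 + -2 = 46
  P[4]: 44 + -2 = 42
  P[5]: 42 + -2 = 40
  P[6]: 56 + -2 = 54
  P[7]: 67 + -2 = 65

Answer: 2:41 3:46 4:42 5:40 6:54 7:65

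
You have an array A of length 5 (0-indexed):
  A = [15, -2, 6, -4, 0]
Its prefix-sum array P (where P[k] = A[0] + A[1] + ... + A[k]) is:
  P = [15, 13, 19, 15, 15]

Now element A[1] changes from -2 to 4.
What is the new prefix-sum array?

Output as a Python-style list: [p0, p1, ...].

Answer: [15, 19, 25, 21, 21]

Derivation:
Change: A[1] -2 -> 4, delta = 6
P[k] for k < 1: unchanged (A[1] not included)
P[k] for k >= 1: shift by delta = 6
  P[0] = 15 + 0 = 15
  P[1] = 13 + 6 = 19
  P[2] = 19 + 6 = 25
  P[3] = 15 + 6 = 21
  P[4] = 15 + 6 = 21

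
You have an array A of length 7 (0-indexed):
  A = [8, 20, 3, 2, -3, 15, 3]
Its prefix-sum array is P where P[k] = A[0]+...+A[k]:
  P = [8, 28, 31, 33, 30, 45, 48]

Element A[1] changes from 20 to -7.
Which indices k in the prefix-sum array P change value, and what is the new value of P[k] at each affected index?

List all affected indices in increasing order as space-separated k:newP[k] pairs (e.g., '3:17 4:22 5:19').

P[k] = A[0] + ... + A[k]
P[k] includes A[1] iff k >= 1
Affected indices: 1, 2, ..., 6; delta = -27
  P[1]: 28 + -27 = 1
  P[2]: 31 + -27 = 4
  P[3]: 33 + -27 = 6
  P[4]: 30 + -27 = 3
  P[5]: 45 + -27 = 18
  P[6]: 48 + -27 = 21

Answer: 1:1 2:4 3:6 4:3 5:18 6:21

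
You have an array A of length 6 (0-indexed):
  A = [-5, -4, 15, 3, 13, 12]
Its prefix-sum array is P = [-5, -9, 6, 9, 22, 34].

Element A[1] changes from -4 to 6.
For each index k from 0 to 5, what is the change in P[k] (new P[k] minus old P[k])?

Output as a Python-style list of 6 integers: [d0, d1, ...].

Answer: [0, 10, 10, 10, 10, 10]

Derivation:
Element change: A[1] -4 -> 6, delta = 10
For k < 1: P[k] unchanged, delta_P[k] = 0
For k >= 1: P[k] shifts by exactly 10
Delta array: [0, 10, 10, 10, 10, 10]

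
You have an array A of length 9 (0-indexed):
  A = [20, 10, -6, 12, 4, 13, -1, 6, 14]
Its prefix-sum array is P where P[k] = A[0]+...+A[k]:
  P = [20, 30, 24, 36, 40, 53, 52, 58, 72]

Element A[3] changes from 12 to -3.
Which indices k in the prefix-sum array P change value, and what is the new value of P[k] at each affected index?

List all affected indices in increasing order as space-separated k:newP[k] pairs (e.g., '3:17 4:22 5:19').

Answer: 3:21 4:25 5:38 6:37 7:43 8:57

Derivation:
P[k] = A[0] + ... + A[k]
P[k] includes A[3] iff k >= 3
Affected indices: 3, 4, ..., 8; delta = -15
  P[3]: 36 + -15 = 21
  P[4]: 40 + -15 = 25
  P[5]: 53 + -15 = 38
  P[6]: 52 + -15 = 37
  P[7]: 58 + -15 = 43
  P[8]: 72 + -15 = 57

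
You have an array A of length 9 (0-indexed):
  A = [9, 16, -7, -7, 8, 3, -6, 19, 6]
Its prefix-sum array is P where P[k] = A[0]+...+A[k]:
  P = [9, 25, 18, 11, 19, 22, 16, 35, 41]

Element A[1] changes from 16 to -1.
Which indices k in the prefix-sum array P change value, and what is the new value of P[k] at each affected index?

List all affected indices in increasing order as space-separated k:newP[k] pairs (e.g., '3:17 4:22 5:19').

Answer: 1:8 2:1 3:-6 4:2 5:5 6:-1 7:18 8:24

Derivation:
P[k] = A[0] + ... + A[k]
P[k] includes A[1] iff k >= 1
Affected indices: 1, 2, ..., 8; delta = -17
  P[1]: 25 + -17 = 8
  P[2]: 18 + -17 = 1
  P[3]: 11 + -17 = -6
  P[4]: 19 + -17 = 2
  P[5]: 22 + -17 = 5
  P[6]: 16 + -17 = -1
  P[7]: 35 + -17 = 18
  P[8]: 41 + -17 = 24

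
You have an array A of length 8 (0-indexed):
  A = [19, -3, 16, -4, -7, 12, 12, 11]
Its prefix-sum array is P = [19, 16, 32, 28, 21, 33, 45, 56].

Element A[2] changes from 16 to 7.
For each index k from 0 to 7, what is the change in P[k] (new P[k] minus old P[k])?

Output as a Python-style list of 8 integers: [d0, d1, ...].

Answer: [0, 0, -9, -9, -9, -9, -9, -9]

Derivation:
Element change: A[2] 16 -> 7, delta = -9
For k < 2: P[k] unchanged, delta_P[k] = 0
For k >= 2: P[k] shifts by exactly -9
Delta array: [0, 0, -9, -9, -9, -9, -9, -9]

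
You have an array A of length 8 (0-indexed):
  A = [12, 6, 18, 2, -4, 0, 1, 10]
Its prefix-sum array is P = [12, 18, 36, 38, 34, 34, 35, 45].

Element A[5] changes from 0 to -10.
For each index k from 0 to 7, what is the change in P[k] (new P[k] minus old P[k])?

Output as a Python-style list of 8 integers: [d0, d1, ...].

Answer: [0, 0, 0, 0, 0, -10, -10, -10]

Derivation:
Element change: A[5] 0 -> -10, delta = -10
For k < 5: P[k] unchanged, delta_P[k] = 0
For k >= 5: P[k] shifts by exactly -10
Delta array: [0, 0, 0, 0, 0, -10, -10, -10]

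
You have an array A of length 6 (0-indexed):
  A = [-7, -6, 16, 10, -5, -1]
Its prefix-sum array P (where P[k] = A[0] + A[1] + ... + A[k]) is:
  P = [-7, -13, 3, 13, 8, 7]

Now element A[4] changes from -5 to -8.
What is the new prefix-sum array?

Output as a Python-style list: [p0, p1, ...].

Answer: [-7, -13, 3, 13, 5, 4]

Derivation:
Change: A[4] -5 -> -8, delta = -3
P[k] for k < 4: unchanged (A[4] not included)
P[k] for k >= 4: shift by delta = -3
  P[0] = -7 + 0 = -7
  P[1] = -13 + 0 = -13
  P[2] = 3 + 0 = 3
  P[3] = 13 + 0 = 13
  P[4] = 8 + -3 = 5
  P[5] = 7 + -3 = 4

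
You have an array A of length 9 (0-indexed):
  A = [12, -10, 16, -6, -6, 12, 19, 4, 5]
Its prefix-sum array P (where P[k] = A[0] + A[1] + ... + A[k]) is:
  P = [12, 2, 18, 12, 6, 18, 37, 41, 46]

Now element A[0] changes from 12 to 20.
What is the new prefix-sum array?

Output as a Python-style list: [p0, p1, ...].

Change: A[0] 12 -> 20, delta = 8
P[k] for k < 0: unchanged (A[0] not included)
P[k] for k >= 0: shift by delta = 8
  P[0] = 12 + 8 = 20
  P[1] = 2 + 8 = 10
  P[2] = 18 + 8 = 26
  P[3] = 12 + 8 = 20
  P[4] = 6 + 8 = 14
  P[5] = 18 + 8 = 26
  P[6] = 37 + 8 = 45
  P[7] = 41 + 8 = 49
  P[8] = 46 + 8 = 54

Answer: [20, 10, 26, 20, 14, 26, 45, 49, 54]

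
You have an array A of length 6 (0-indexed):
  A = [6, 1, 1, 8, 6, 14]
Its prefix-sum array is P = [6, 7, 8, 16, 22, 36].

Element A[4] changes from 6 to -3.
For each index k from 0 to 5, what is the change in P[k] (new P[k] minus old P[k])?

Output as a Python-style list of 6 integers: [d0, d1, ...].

Element change: A[4] 6 -> -3, delta = -9
For k < 4: P[k] unchanged, delta_P[k] = 0
For k >= 4: P[k] shifts by exactly -9
Delta array: [0, 0, 0, 0, -9, -9]

Answer: [0, 0, 0, 0, -9, -9]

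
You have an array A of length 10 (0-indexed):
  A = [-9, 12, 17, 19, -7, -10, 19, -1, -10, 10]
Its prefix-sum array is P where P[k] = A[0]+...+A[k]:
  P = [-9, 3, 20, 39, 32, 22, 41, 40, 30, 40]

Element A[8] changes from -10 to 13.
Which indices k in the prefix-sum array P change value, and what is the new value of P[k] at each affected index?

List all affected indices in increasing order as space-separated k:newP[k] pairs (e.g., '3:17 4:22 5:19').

Answer: 8:53 9:63

Derivation:
P[k] = A[0] + ... + A[k]
P[k] includes A[8] iff k >= 8
Affected indices: 8, 9, ..., 9; delta = 23
  P[8]: 30 + 23 = 53
  P[9]: 40 + 23 = 63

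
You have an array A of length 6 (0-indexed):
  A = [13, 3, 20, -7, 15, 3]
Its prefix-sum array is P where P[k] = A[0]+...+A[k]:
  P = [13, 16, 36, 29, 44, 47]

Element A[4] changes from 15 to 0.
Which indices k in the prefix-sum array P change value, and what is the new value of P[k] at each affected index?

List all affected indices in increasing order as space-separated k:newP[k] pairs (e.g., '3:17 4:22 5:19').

Answer: 4:29 5:32

Derivation:
P[k] = A[0] + ... + A[k]
P[k] includes A[4] iff k >= 4
Affected indices: 4, 5, ..., 5; delta = -15
  P[4]: 44 + -15 = 29
  P[5]: 47 + -15 = 32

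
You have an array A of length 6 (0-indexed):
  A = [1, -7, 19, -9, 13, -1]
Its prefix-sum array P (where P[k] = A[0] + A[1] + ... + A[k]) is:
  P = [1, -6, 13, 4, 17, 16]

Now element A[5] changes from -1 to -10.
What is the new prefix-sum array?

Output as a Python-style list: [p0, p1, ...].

Answer: [1, -6, 13, 4, 17, 7]

Derivation:
Change: A[5] -1 -> -10, delta = -9
P[k] for k < 5: unchanged (A[5] not included)
P[k] for k >= 5: shift by delta = -9
  P[0] = 1 + 0 = 1
  P[1] = -6 + 0 = -6
  P[2] = 13 + 0 = 13
  P[3] = 4 + 0 = 4
  P[4] = 17 + 0 = 17
  P[5] = 16 + -9 = 7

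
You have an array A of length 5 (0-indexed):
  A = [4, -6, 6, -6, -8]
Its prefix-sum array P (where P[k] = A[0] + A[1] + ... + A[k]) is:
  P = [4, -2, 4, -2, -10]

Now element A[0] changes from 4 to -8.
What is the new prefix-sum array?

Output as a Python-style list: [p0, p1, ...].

Answer: [-8, -14, -8, -14, -22]

Derivation:
Change: A[0] 4 -> -8, delta = -12
P[k] for k < 0: unchanged (A[0] not included)
P[k] for k >= 0: shift by delta = -12
  P[0] = 4 + -12 = -8
  P[1] = -2 + -12 = -14
  P[2] = 4 + -12 = -8
  P[3] = -2 + -12 = -14
  P[4] = -10 + -12 = -22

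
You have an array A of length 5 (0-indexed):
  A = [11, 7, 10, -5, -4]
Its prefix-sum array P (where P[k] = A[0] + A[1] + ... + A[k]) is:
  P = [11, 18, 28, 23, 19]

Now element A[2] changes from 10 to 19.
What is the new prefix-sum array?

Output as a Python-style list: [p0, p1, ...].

Change: A[2] 10 -> 19, delta = 9
P[k] for k < 2: unchanged (A[2] not included)
P[k] for k >= 2: shift by delta = 9
  P[0] = 11 + 0 = 11
  P[1] = 18 + 0 = 18
  P[2] = 28 + 9 = 37
  P[3] = 23 + 9 = 32
  P[4] = 19 + 9 = 28

Answer: [11, 18, 37, 32, 28]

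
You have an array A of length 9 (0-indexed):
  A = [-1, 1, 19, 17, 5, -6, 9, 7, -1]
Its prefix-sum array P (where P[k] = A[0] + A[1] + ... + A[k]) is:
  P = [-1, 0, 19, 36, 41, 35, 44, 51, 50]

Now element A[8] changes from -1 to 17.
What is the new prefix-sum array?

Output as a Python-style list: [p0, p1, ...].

Change: A[8] -1 -> 17, delta = 18
P[k] for k < 8: unchanged (A[8] not included)
P[k] for k >= 8: shift by delta = 18
  P[0] = -1 + 0 = -1
  P[1] = 0 + 0 = 0
  P[2] = 19 + 0 = 19
  P[3] = 36 + 0 = 36
  P[4] = 41 + 0 = 41
  P[5] = 35 + 0 = 35
  P[6] = 44 + 0 = 44
  P[7] = 51 + 0 = 51
  P[8] = 50 + 18 = 68

Answer: [-1, 0, 19, 36, 41, 35, 44, 51, 68]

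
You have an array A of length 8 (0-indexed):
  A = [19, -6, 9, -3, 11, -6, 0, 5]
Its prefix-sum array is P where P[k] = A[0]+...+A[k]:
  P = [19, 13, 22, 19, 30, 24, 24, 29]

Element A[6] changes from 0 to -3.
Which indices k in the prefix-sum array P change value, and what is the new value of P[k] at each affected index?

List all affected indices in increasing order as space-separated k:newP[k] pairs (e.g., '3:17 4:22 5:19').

P[k] = A[0] + ... + A[k]
P[k] includes A[6] iff k >= 6
Affected indices: 6, 7, ..., 7; delta = -3
  P[6]: 24 + -3 = 21
  P[7]: 29 + -3 = 26

Answer: 6:21 7:26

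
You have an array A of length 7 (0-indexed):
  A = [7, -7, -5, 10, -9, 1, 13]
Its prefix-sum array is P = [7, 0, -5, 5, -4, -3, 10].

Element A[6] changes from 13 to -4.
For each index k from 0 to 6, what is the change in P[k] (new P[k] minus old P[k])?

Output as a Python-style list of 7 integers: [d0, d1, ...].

Element change: A[6] 13 -> -4, delta = -17
For k < 6: P[k] unchanged, delta_P[k] = 0
For k >= 6: P[k] shifts by exactly -17
Delta array: [0, 0, 0, 0, 0, 0, -17]

Answer: [0, 0, 0, 0, 0, 0, -17]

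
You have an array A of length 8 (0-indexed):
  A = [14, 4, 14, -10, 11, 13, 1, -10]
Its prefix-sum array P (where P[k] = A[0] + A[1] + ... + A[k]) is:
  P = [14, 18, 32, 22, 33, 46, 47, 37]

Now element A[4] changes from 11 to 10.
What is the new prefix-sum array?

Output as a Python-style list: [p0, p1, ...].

Change: A[4] 11 -> 10, delta = -1
P[k] for k < 4: unchanged (A[4] not included)
P[k] for k >= 4: shift by delta = -1
  P[0] = 14 + 0 = 14
  P[1] = 18 + 0 = 18
  P[2] = 32 + 0 = 32
  P[3] = 22 + 0 = 22
  P[4] = 33 + -1 = 32
  P[5] = 46 + -1 = 45
  P[6] = 47 + -1 = 46
  P[7] = 37 + -1 = 36

Answer: [14, 18, 32, 22, 32, 45, 46, 36]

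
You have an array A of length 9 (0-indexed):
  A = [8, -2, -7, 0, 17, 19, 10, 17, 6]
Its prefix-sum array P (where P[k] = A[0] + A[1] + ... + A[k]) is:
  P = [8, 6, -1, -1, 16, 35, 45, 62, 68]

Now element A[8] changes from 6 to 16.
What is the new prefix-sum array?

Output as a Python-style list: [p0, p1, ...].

Change: A[8] 6 -> 16, delta = 10
P[k] for k < 8: unchanged (A[8] not included)
P[k] for k >= 8: shift by delta = 10
  P[0] = 8 + 0 = 8
  P[1] = 6 + 0 = 6
  P[2] = -1 + 0 = -1
  P[3] = -1 + 0 = -1
  P[4] = 16 + 0 = 16
  P[5] = 35 + 0 = 35
  P[6] = 45 + 0 = 45
  P[7] = 62 + 0 = 62
  P[8] = 68 + 10 = 78

Answer: [8, 6, -1, -1, 16, 35, 45, 62, 78]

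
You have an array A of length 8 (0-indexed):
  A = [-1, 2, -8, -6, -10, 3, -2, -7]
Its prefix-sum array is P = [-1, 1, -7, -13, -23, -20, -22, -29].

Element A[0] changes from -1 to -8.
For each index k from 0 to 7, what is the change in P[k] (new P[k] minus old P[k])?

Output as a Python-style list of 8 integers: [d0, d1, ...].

Answer: [-7, -7, -7, -7, -7, -7, -7, -7]

Derivation:
Element change: A[0] -1 -> -8, delta = -7
For k < 0: P[k] unchanged, delta_P[k] = 0
For k >= 0: P[k] shifts by exactly -7
Delta array: [-7, -7, -7, -7, -7, -7, -7, -7]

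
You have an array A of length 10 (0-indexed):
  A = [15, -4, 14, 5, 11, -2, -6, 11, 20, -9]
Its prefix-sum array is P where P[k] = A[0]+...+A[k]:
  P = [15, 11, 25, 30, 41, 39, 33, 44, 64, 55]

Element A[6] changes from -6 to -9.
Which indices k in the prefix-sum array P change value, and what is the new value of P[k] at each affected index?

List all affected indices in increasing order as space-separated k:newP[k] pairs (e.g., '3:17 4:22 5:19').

P[k] = A[0] + ... + A[k]
P[k] includes A[6] iff k >= 6
Affected indices: 6, 7, ..., 9; delta = -3
  P[6]: 33 + -3 = 30
  P[7]: 44 + -3 = 41
  P[8]: 64 + -3 = 61
  P[9]: 55 + -3 = 52

Answer: 6:30 7:41 8:61 9:52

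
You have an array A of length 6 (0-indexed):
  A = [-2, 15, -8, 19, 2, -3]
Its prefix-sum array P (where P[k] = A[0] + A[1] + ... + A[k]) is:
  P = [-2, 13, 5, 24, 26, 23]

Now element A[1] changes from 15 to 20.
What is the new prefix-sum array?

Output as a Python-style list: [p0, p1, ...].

Answer: [-2, 18, 10, 29, 31, 28]

Derivation:
Change: A[1] 15 -> 20, delta = 5
P[k] for k < 1: unchanged (A[1] not included)
P[k] for k >= 1: shift by delta = 5
  P[0] = -2 + 0 = -2
  P[1] = 13 + 5 = 18
  P[2] = 5 + 5 = 10
  P[3] = 24 + 5 = 29
  P[4] = 26 + 5 = 31
  P[5] = 23 + 5 = 28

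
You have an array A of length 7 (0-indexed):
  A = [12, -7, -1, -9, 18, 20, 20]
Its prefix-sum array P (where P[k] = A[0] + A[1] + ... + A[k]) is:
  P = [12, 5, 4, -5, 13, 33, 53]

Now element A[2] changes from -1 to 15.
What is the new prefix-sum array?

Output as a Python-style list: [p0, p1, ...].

Change: A[2] -1 -> 15, delta = 16
P[k] for k < 2: unchanged (A[2] not included)
P[k] for k >= 2: shift by delta = 16
  P[0] = 12 + 0 = 12
  P[1] = 5 + 0 = 5
  P[2] = 4 + 16 = 20
  P[3] = -5 + 16 = 11
  P[4] = 13 + 16 = 29
  P[5] = 33 + 16 = 49
  P[6] = 53 + 16 = 69

Answer: [12, 5, 20, 11, 29, 49, 69]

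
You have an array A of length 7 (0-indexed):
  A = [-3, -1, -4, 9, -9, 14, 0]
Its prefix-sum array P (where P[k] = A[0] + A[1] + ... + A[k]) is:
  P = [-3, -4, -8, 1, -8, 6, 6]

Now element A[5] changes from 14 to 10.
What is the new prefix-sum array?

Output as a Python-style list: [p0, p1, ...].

Answer: [-3, -4, -8, 1, -8, 2, 2]

Derivation:
Change: A[5] 14 -> 10, delta = -4
P[k] for k < 5: unchanged (A[5] not included)
P[k] for k >= 5: shift by delta = -4
  P[0] = -3 + 0 = -3
  P[1] = -4 + 0 = -4
  P[2] = -8 + 0 = -8
  P[3] = 1 + 0 = 1
  P[4] = -8 + 0 = -8
  P[5] = 6 + -4 = 2
  P[6] = 6 + -4 = 2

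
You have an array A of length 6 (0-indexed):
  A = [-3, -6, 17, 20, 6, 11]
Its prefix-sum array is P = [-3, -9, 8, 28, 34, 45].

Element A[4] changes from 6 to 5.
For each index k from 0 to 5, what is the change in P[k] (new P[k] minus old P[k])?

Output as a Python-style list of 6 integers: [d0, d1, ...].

Answer: [0, 0, 0, 0, -1, -1]

Derivation:
Element change: A[4] 6 -> 5, delta = -1
For k < 4: P[k] unchanged, delta_P[k] = 0
For k >= 4: P[k] shifts by exactly -1
Delta array: [0, 0, 0, 0, -1, -1]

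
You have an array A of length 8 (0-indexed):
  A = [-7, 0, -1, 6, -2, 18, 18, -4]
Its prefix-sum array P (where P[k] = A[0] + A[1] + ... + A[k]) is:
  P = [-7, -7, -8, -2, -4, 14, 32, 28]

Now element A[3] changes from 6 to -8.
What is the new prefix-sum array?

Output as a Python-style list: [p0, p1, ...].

Answer: [-7, -7, -8, -16, -18, 0, 18, 14]

Derivation:
Change: A[3] 6 -> -8, delta = -14
P[k] for k < 3: unchanged (A[3] not included)
P[k] for k >= 3: shift by delta = -14
  P[0] = -7 + 0 = -7
  P[1] = -7 + 0 = -7
  P[2] = -8 + 0 = -8
  P[3] = -2 + -14 = -16
  P[4] = -4 + -14 = -18
  P[5] = 14 + -14 = 0
  P[6] = 32 + -14 = 18
  P[7] = 28 + -14 = 14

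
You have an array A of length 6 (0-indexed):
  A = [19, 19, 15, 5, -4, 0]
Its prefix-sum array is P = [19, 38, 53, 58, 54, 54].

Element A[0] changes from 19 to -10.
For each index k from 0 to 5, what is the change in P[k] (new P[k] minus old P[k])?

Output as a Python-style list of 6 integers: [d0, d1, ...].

Answer: [-29, -29, -29, -29, -29, -29]

Derivation:
Element change: A[0] 19 -> -10, delta = -29
For k < 0: P[k] unchanged, delta_P[k] = 0
For k >= 0: P[k] shifts by exactly -29
Delta array: [-29, -29, -29, -29, -29, -29]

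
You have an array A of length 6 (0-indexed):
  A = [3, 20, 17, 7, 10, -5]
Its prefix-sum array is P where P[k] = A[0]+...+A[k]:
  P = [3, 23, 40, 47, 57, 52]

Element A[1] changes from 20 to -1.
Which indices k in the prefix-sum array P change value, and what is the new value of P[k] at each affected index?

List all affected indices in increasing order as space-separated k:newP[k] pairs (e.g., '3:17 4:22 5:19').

Answer: 1:2 2:19 3:26 4:36 5:31

Derivation:
P[k] = A[0] + ... + A[k]
P[k] includes A[1] iff k >= 1
Affected indices: 1, 2, ..., 5; delta = -21
  P[1]: 23 + -21 = 2
  P[2]: 40 + -21 = 19
  P[3]: 47 + -21 = 26
  P[4]: 57 + -21 = 36
  P[5]: 52 + -21 = 31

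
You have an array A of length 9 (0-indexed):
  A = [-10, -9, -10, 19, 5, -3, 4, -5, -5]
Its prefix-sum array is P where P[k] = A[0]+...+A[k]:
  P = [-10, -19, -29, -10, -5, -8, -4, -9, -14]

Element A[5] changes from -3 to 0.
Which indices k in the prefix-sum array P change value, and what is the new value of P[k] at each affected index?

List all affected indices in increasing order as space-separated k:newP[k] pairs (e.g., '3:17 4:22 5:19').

P[k] = A[0] + ... + A[k]
P[k] includes A[5] iff k >= 5
Affected indices: 5, 6, ..., 8; delta = 3
  P[5]: -8 + 3 = -5
  P[6]: -4 + 3 = -1
  P[7]: -9 + 3 = -6
  P[8]: -14 + 3 = -11

Answer: 5:-5 6:-1 7:-6 8:-11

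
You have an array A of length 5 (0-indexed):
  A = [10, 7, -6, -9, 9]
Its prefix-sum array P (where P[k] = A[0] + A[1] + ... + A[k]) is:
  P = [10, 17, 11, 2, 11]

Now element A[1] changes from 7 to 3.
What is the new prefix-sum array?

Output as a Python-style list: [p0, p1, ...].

Change: A[1] 7 -> 3, delta = -4
P[k] for k < 1: unchanged (A[1] not included)
P[k] for k >= 1: shift by delta = -4
  P[0] = 10 + 0 = 10
  P[1] = 17 + -4 = 13
  P[2] = 11 + -4 = 7
  P[3] = 2 + -4 = -2
  P[4] = 11 + -4 = 7

Answer: [10, 13, 7, -2, 7]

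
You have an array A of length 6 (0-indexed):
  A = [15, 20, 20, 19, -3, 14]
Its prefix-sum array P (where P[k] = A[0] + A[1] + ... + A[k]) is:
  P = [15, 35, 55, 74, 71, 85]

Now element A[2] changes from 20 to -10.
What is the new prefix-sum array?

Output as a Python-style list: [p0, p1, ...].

Answer: [15, 35, 25, 44, 41, 55]

Derivation:
Change: A[2] 20 -> -10, delta = -30
P[k] for k < 2: unchanged (A[2] not included)
P[k] for k >= 2: shift by delta = -30
  P[0] = 15 + 0 = 15
  P[1] = 35 + 0 = 35
  P[2] = 55 + -30 = 25
  P[3] = 74 + -30 = 44
  P[4] = 71 + -30 = 41
  P[5] = 85 + -30 = 55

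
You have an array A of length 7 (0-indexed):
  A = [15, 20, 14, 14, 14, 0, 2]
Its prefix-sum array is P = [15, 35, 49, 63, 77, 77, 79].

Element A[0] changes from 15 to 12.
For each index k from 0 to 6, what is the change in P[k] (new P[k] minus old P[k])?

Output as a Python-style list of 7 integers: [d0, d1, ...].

Answer: [-3, -3, -3, -3, -3, -3, -3]

Derivation:
Element change: A[0] 15 -> 12, delta = -3
For k < 0: P[k] unchanged, delta_P[k] = 0
For k >= 0: P[k] shifts by exactly -3
Delta array: [-3, -3, -3, -3, -3, -3, -3]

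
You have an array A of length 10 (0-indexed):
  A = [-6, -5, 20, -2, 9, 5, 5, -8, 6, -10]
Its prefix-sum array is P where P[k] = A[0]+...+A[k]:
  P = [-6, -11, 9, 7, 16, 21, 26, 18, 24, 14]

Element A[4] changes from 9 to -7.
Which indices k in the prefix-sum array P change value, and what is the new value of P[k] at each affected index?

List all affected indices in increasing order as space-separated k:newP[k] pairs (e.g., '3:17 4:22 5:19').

P[k] = A[0] + ... + A[k]
P[k] includes A[4] iff k >= 4
Affected indices: 4, 5, ..., 9; delta = -16
  P[4]: 16 + -16 = 0
  P[5]: 21 + -16 = 5
  P[6]: 26 + -16 = 10
  P[7]: 18 + -16 = 2
  P[8]: 24 + -16 = 8
  P[9]: 14 + -16 = -2

Answer: 4:0 5:5 6:10 7:2 8:8 9:-2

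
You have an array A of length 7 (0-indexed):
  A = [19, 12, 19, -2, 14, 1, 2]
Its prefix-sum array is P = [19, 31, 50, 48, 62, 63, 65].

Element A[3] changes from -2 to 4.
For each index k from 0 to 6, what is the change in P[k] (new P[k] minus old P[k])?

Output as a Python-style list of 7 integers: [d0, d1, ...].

Answer: [0, 0, 0, 6, 6, 6, 6]

Derivation:
Element change: A[3] -2 -> 4, delta = 6
For k < 3: P[k] unchanged, delta_P[k] = 0
For k >= 3: P[k] shifts by exactly 6
Delta array: [0, 0, 0, 6, 6, 6, 6]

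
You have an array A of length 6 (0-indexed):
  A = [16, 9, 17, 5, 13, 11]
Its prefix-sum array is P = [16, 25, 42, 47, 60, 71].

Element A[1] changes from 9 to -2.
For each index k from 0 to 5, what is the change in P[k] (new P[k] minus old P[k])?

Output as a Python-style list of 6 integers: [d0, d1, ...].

Element change: A[1] 9 -> -2, delta = -11
For k < 1: P[k] unchanged, delta_P[k] = 0
For k >= 1: P[k] shifts by exactly -11
Delta array: [0, -11, -11, -11, -11, -11]

Answer: [0, -11, -11, -11, -11, -11]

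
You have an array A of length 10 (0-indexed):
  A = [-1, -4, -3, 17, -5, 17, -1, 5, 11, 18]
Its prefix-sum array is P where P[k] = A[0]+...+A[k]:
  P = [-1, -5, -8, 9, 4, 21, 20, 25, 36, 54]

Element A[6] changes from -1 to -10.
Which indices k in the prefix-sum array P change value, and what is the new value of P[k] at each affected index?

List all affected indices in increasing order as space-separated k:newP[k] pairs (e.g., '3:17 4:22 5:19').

Answer: 6:11 7:16 8:27 9:45

Derivation:
P[k] = A[0] + ... + A[k]
P[k] includes A[6] iff k >= 6
Affected indices: 6, 7, ..., 9; delta = -9
  P[6]: 20 + -9 = 11
  P[7]: 25 + -9 = 16
  P[8]: 36 + -9 = 27
  P[9]: 54 + -9 = 45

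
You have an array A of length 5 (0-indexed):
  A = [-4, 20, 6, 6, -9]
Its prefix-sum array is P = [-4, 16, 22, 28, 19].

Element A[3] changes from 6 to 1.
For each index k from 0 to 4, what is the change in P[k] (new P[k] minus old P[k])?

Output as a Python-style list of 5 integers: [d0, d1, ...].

Answer: [0, 0, 0, -5, -5]

Derivation:
Element change: A[3] 6 -> 1, delta = -5
For k < 3: P[k] unchanged, delta_P[k] = 0
For k >= 3: P[k] shifts by exactly -5
Delta array: [0, 0, 0, -5, -5]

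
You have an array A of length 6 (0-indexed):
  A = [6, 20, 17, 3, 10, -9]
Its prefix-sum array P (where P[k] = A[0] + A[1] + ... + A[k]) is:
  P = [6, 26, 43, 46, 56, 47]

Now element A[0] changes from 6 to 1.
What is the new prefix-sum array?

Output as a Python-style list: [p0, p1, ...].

Answer: [1, 21, 38, 41, 51, 42]

Derivation:
Change: A[0] 6 -> 1, delta = -5
P[k] for k < 0: unchanged (A[0] not included)
P[k] for k >= 0: shift by delta = -5
  P[0] = 6 + -5 = 1
  P[1] = 26 + -5 = 21
  P[2] = 43 + -5 = 38
  P[3] = 46 + -5 = 41
  P[4] = 56 + -5 = 51
  P[5] = 47 + -5 = 42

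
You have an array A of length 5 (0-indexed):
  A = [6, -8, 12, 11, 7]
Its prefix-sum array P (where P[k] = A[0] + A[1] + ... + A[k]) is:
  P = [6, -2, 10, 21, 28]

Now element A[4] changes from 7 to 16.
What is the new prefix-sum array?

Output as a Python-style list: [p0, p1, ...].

Change: A[4] 7 -> 16, delta = 9
P[k] for k < 4: unchanged (A[4] not included)
P[k] for k >= 4: shift by delta = 9
  P[0] = 6 + 0 = 6
  P[1] = -2 + 0 = -2
  P[2] = 10 + 0 = 10
  P[3] = 21 + 0 = 21
  P[4] = 28 + 9 = 37

Answer: [6, -2, 10, 21, 37]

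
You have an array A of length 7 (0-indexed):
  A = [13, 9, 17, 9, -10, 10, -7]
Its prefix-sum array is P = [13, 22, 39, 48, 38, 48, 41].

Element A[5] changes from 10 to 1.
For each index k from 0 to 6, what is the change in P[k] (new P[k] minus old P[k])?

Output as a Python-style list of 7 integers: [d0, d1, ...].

Answer: [0, 0, 0, 0, 0, -9, -9]

Derivation:
Element change: A[5] 10 -> 1, delta = -9
For k < 5: P[k] unchanged, delta_P[k] = 0
For k >= 5: P[k] shifts by exactly -9
Delta array: [0, 0, 0, 0, 0, -9, -9]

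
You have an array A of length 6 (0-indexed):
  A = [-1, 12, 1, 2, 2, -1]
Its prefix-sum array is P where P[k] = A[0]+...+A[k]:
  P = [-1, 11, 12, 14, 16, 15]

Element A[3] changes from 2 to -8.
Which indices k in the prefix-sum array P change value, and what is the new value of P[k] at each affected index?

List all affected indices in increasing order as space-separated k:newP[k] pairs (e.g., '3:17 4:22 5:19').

Answer: 3:4 4:6 5:5

Derivation:
P[k] = A[0] + ... + A[k]
P[k] includes A[3] iff k >= 3
Affected indices: 3, 4, ..., 5; delta = -10
  P[3]: 14 + -10 = 4
  P[4]: 16 + -10 = 6
  P[5]: 15 + -10 = 5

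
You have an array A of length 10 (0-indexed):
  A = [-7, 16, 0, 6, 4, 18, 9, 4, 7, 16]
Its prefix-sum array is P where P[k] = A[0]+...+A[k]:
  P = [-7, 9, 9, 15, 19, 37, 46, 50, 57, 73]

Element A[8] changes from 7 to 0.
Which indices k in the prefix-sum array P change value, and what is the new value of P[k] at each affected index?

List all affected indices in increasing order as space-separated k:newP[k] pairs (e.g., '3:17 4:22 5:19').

P[k] = A[0] + ... + A[k]
P[k] includes A[8] iff k >= 8
Affected indices: 8, 9, ..., 9; delta = -7
  P[8]: 57 + -7 = 50
  P[9]: 73 + -7 = 66

Answer: 8:50 9:66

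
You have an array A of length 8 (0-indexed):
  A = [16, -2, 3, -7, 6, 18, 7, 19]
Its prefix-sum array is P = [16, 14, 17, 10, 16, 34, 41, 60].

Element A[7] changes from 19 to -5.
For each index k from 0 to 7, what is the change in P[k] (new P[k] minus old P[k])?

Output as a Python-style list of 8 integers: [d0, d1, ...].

Element change: A[7] 19 -> -5, delta = -24
For k < 7: P[k] unchanged, delta_P[k] = 0
For k >= 7: P[k] shifts by exactly -24
Delta array: [0, 0, 0, 0, 0, 0, 0, -24]

Answer: [0, 0, 0, 0, 0, 0, 0, -24]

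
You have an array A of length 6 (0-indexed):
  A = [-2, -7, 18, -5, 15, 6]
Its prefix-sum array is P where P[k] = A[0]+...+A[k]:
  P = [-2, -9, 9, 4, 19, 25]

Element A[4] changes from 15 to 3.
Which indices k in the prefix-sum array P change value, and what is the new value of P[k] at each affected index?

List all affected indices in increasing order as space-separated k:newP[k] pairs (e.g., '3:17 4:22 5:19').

P[k] = A[0] + ... + A[k]
P[k] includes A[4] iff k >= 4
Affected indices: 4, 5, ..., 5; delta = -12
  P[4]: 19 + -12 = 7
  P[5]: 25 + -12 = 13

Answer: 4:7 5:13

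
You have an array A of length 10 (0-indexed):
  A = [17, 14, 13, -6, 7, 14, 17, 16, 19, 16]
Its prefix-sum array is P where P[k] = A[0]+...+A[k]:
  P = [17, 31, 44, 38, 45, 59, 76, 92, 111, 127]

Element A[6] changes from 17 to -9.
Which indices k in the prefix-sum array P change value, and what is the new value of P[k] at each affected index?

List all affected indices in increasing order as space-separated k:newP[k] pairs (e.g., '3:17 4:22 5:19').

Answer: 6:50 7:66 8:85 9:101

Derivation:
P[k] = A[0] + ... + A[k]
P[k] includes A[6] iff k >= 6
Affected indices: 6, 7, ..., 9; delta = -26
  P[6]: 76 + -26 = 50
  P[7]: 92 + -26 = 66
  P[8]: 111 + -26 = 85
  P[9]: 127 + -26 = 101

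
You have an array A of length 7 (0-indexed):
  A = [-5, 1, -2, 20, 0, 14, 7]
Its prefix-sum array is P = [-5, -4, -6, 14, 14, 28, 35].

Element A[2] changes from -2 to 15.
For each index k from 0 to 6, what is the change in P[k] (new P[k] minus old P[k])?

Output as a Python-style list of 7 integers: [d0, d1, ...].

Answer: [0, 0, 17, 17, 17, 17, 17]

Derivation:
Element change: A[2] -2 -> 15, delta = 17
For k < 2: P[k] unchanged, delta_P[k] = 0
For k >= 2: P[k] shifts by exactly 17
Delta array: [0, 0, 17, 17, 17, 17, 17]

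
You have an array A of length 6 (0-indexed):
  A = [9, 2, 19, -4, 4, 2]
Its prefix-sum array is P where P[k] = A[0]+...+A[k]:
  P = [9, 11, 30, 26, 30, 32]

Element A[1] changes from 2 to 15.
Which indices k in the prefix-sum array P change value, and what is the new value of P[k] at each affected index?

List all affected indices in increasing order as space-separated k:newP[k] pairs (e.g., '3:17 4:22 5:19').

P[k] = A[0] + ... + A[k]
P[k] includes A[1] iff k >= 1
Affected indices: 1, 2, ..., 5; delta = 13
  P[1]: 11 + 13 = 24
  P[2]: 30 + 13 = 43
  P[3]: 26 + 13 = 39
  P[4]: 30 + 13 = 43
  P[5]: 32 + 13 = 45

Answer: 1:24 2:43 3:39 4:43 5:45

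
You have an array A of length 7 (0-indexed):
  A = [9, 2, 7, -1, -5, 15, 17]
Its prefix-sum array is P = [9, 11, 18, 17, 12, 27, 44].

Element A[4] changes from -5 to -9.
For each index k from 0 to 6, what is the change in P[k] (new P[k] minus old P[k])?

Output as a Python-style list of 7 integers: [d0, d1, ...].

Element change: A[4] -5 -> -9, delta = -4
For k < 4: P[k] unchanged, delta_P[k] = 0
For k >= 4: P[k] shifts by exactly -4
Delta array: [0, 0, 0, 0, -4, -4, -4]

Answer: [0, 0, 0, 0, -4, -4, -4]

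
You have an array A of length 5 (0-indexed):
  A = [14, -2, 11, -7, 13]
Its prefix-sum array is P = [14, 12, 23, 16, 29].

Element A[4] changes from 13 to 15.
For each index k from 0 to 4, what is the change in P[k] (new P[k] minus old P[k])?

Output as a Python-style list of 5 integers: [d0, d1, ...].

Element change: A[4] 13 -> 15, delta = 2
For k < 4: P[k] unchanged, delta_P[k] = 0
For k >= 4: P[k] shifts by exactly 2
Delta array: [0, 0, 0, 0, 2]

Answer: [0, 0, 0, 0, 2]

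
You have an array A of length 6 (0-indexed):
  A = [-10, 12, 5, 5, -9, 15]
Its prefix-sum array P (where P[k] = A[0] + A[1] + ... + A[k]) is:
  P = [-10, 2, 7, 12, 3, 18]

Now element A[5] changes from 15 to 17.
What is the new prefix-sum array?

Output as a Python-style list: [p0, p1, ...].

Change: A[5] 15 -> 17, delta = 2
P[k] for k < 5: unchanged (A[5] not included)
P[k] for k >= 5: shift by delta = 2
  P[0] = -10 + 0 = -10
  P[1] = 2 + 0 = 2
  P[2] = 7 + 0 = 7
  P[3] = 12 + 0 = 12
  P[4] = 3 + 0 = 3
  P[5] = 18 + 2 = 20

Answer: [-10, 2, 7, 12, 3, 20]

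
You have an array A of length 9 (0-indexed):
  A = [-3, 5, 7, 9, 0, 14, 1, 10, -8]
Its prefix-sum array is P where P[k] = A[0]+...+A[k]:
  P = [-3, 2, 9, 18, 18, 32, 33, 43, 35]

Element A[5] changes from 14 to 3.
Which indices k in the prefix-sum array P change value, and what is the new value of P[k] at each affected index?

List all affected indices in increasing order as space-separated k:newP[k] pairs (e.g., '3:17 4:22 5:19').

P[k] = A[0] + ... + A[k]
P[k] includes A[5] iff k >= 5
Affected indices: 5, 6, ..., 8; delta = -11
  P[5]: 32 + -11 = 21
  P[6]: 33 + -11 = 22
  P[7]: 43 + -11 = 32
  P[8]: 35 + -11 = 24

Answer: 5:21 6:22 7:32 8:24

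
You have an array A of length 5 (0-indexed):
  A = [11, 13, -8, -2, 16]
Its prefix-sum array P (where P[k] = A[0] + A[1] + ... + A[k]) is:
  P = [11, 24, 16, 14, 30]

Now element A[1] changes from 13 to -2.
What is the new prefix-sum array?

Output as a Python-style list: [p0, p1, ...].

Answer: [11, 9, 1, -1, 15]

Derivation:
Change: A[1] 13 -> -2, delta = -15
P[k] for k < 1: unchanged (A[1] not included)
P[k] for k >= 1: shift by delta = -15
  P[0] = 11 + 0 = 11
  P[1] = 24 + -15 = 9
  P[2] = 16 + -15 = 1
  P[3] = 14 + -15 = -1
  P[4] = 30 + -15 = 15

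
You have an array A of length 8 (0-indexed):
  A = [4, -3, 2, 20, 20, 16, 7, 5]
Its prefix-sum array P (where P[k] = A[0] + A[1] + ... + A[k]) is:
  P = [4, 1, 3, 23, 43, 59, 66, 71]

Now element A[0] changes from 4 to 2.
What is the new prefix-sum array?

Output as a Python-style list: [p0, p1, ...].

Answer: [2, -1, 1, 21, 41, 57, 64, 69]

Derivation:
Change: A[0] 4 -> 2, delta = -2
P[k] for k < 0: unchanged (A[0] not included)
P[k] for k >= 0: shift by delta = -2
  P[0] = 4 + -2 = 2
  P[1] = 1 + -2 = -1
  P[2] = 3 + -2 = 1
  P[3] = 23 + -2 = 21
  P[4] = 43 + -2 = 41
  P[5] = 59 + -2 = 57
  P[6] = 66 + -2 = 64
  P[7] = 71 + -2 = 69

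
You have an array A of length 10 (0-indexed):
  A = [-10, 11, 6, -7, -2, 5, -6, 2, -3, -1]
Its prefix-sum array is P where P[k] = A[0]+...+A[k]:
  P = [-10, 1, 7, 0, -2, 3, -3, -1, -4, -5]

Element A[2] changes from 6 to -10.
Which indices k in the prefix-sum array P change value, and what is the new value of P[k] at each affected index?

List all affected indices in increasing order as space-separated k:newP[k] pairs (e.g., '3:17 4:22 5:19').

P[k] = A[0] + ... + A[k]
P[k] includes A[2] iff k >= 2
Affected indices: 2, 3, ..., 9; delta = -16
  P[2]: 7 + -16 = -9
  P[3]: 0 + -16 = -16
  P[4]: -2 + -16 = -18
  P[5]: 3 + -16 = -13
  P[6]: -3 + -16 = -19
  P[7]: -1 + -16 = -17
  P[8]: -4 + -16 = -20
  P[9]: -5 + -16 = -21

Answer: 2:-9 3:-16 4:-18 5:-13 6:-19 7:-17 8:-20 9:-21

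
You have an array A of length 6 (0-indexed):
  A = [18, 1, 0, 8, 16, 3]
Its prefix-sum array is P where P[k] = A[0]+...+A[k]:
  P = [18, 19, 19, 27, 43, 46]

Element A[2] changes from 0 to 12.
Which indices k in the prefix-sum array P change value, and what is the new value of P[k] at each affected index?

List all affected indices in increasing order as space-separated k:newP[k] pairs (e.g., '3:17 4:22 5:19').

P[k] = A[0] + ... + A[k]
P[k] includes A[2] iff k >= 2
Affected indices: 2, 3, ..., 5; delta = 12
  P[2]: 19 + 12 = 31
  P[3]: 27 + 12 = 39
  P[4]: 43 + 12 = 55
  P[5]: 46 + 12 = 58

Answer: 2:31 3:39 4:55 5:58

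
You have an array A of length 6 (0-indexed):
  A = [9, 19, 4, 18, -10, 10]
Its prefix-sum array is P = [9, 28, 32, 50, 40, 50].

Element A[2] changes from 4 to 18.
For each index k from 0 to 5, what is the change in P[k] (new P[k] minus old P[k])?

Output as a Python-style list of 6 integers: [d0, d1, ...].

Answer: [0, 0, 14, 14, 14, 14]

Derivation:
Element change: A[2] 4 -> 18, delta = 14
For k < 2: P[k] unchanged, delta_P[k] = 0
For k >= 2: P[k] shifts by exactly 14
Delta array: [0, 0, 14, 14, 14, 14]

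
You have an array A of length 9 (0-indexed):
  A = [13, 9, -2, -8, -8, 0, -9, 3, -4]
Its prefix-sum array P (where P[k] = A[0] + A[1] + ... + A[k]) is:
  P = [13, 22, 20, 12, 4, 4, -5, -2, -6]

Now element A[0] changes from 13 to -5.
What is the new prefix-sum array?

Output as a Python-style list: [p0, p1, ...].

Answer: [-5, 4, 2, -6, -14, -14, -23, -20, -24]

Derivation:
Change: A[0] 13 -> -5, delta = -18
P[k] for k < 0: unchanged (A[0] not included)
P[k] for k >= 0: shift by delta = -18
  P[0] = 13 + -18 = -5
  P[1] = 22 + -18 = 4
  P[2] = 20 + -18 = 2
  P[3] = 12 + -18 = -6
  P[4] = 4 + -18 = -14
  P[5] = 4 + -18 = -14
  P[6] = -5 + -18 = -23
  P[7] = -2 + -18 = -20
  P[8] = -6 + -18 = -24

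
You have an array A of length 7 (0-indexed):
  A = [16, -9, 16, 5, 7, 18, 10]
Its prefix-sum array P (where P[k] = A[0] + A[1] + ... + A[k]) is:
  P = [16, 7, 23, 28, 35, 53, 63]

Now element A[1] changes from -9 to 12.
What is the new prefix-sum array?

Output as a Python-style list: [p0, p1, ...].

Answer: [16, 28, 44, 49, 56, 74, 84]

Derivation:
Change: A[1] -9 -> 12, delta = 21
P[k] for k < 1: unchanged (A[1] not included)
P[k] for k >= 1: shift by delta = 21
  P[0] = 16 + 0 = 16
  P[1] = 7 + 21 = 28
  P[2] = 23 + 21 = 44
  P[3] = 28 + 21 = 49
  P[4] = 35 + 21 = 56
  P[5] = 53 + 21 = 74
  P[6] = 63 + 21 = 84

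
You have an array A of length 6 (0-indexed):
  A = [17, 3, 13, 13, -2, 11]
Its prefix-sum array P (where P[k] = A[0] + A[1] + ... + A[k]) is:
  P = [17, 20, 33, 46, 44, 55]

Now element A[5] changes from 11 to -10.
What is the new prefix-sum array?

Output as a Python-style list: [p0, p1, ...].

Change: A[5] 11 -> -10, delta = -21
P[k] for k < 5: unchanged (A[5] not included)
P[k] for k >= 5: shift by delta = -21
  P[0] = 17 + 0 = 17
  P[1] = 20 + 0 = 20
  P[2] = 33 + 0 = 33
  P[3] = 46 + 0 = 46
  P[4] = 44 + 0 = 44
  P[5] = 55 + -21 = 34

Answer: [17, 20, 33, 46, 44, 34]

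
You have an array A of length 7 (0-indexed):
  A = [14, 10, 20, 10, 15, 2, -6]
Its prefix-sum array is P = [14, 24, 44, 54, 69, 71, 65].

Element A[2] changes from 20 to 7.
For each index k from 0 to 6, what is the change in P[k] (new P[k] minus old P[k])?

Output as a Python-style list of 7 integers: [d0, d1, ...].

Answer: [0, 0, -13, -13, -13, -13, -13]

Derivation:
Element change: A[2] 20 -> 7, delta = -13
For k < 2: P[k] unchanged, delta_P[k] = 0
For k >= 2: P[k] shifts by exactly -13
Delta array: [0, 0, -13, -13, -13, -13, -13]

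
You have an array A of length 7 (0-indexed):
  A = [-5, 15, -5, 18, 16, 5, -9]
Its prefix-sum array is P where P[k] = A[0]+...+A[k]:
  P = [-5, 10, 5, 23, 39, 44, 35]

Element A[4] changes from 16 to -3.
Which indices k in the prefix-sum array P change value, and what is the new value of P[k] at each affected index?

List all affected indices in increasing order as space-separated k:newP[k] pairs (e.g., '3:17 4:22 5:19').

Answer: 4:20 5:25 6:16

Derivation:
P[k] = A[0] + ... + A[k]
P[k] includes A[4] iff k >= 4
Affected indices: 4, 5, ..., 6; delta = -19
  P[4]: 39 + -19 = 20
  P[5]: 44 + -19 = 25
  P[6]: 35 + -19 = 16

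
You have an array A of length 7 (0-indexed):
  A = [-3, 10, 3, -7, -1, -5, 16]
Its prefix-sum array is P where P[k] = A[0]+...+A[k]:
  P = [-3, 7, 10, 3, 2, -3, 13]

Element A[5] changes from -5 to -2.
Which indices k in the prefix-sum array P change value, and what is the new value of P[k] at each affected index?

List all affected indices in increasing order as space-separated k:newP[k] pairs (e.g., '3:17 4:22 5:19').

P[k] = A[0] + ... + A[k]
P[k] includes A[5] iff k >= 5
Affected indices: 5, 6, ..., 6; delta = 3
  P[5]: -3 + 3 = 0
  P[6]: 13 + 3 = 16

Answer: 5:0 6:16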